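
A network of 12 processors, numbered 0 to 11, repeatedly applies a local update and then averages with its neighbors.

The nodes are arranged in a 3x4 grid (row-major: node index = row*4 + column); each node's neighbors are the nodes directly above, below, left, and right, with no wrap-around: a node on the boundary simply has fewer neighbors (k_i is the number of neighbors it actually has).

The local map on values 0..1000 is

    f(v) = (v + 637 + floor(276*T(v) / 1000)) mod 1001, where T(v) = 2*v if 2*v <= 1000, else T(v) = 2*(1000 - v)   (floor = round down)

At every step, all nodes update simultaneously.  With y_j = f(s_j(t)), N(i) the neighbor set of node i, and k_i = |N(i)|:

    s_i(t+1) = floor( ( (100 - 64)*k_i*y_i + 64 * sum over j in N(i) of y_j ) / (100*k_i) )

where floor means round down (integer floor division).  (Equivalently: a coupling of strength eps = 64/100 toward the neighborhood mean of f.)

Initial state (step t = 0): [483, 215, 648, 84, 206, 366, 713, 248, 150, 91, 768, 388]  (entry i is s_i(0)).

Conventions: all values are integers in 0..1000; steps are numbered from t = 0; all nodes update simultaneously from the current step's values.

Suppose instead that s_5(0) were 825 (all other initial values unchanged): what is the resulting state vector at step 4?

Simulating step by step:
t=0: [483, 215, 648, 84, 206, 825, 713, 248, 150, 91, 768, 388]
t=1: [754, 652, 650, 435, 730, 714, 436, 329, 867, 697, 516, 262]
t=2: [507, 495, 407, 311, 528, 471, 360, 194, 532, 500, 333, 195]
t=3: [414, 369, 248, 428, 410, 361, 345, 604, 420, 349, 384, 686]
t=4: [253, 180, 152, 260, 260, 203, 206, 370, 247, 216, 263, 398]

Answer: [253, 180, 152, 260, 260, 203, 206, 370, 247, 216, 263, 398]
Key observation: This trace re-runs the system from the modified initial state.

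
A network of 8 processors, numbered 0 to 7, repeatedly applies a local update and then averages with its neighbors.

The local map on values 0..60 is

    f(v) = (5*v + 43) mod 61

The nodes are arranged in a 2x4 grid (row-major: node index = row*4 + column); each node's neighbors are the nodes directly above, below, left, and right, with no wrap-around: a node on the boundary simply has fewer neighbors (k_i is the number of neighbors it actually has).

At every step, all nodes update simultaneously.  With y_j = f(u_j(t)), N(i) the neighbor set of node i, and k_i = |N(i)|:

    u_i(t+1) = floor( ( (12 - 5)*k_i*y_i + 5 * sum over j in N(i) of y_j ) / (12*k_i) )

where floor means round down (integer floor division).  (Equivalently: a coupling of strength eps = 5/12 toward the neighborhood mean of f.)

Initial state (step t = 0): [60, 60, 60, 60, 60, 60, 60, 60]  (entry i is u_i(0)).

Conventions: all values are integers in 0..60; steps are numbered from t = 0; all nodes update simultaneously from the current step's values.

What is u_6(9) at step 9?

Answer: u_6(9) = 39

Derivation:
t=0: [60, 60, 60, 60, 60, 60, 60, 60]
t=1: [38, 38, 38, 38, 38, 38, 38, 38]
t=2: [50, 50, 50, 50, 50, 50, 50, 50]
t=3: [49, 49, 49, 49, 49, 49, 49, 49]
t=4: [44, 44, 44, 44, 44, 44, 44, 44]
t=5: [19, 19, 19, 19, 19, 19, 19, 19]
t=6: [16, 16, 16, 16, 16, 16, 16, 16]
t=7: [1, 1, 1, 1, 1, 1, 1, 1]
t=8: [48, 48, 48, 48, 48, 48, 48, 48]
t=9: [39, 39, 39, 39, 39, 39, 39, 39]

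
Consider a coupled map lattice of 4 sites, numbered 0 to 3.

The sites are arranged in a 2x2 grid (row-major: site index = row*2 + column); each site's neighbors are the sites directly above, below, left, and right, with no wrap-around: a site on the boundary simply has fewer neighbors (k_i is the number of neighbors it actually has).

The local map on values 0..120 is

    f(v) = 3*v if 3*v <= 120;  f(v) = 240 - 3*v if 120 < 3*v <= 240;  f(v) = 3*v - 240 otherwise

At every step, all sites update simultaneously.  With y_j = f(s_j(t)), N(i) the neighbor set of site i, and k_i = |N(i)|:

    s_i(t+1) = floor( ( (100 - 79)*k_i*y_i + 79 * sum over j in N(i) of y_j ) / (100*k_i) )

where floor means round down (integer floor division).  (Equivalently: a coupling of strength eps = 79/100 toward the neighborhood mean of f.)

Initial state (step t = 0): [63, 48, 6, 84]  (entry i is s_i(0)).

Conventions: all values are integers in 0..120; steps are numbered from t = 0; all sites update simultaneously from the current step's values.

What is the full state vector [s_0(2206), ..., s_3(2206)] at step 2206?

Answer: [14, 48, 48, 14]
Key observation: The state at step 15, [100, 79, 79, 100], reappears at step 25: the system is in a cycle of period 10 from step 15 on.  Therefore the state at step 2206 equals the state at step 15 + ((2206 - 15) mod 10) = 16, which is [14, 48, 48, 14].

Derivation:
t=0: [63, 48, 6, 84]
t=1: [55, 45, 28, 47]
t=2: [90, 90, 86, 95]
t=3: [25, 35, 33, 28]
t=4: [96, 84, 83, 98]
t=5: [18, 42, 42, 19]
t=6: [101, 67, 67, 102]
t=7: [44, 59, 59, 44]
t=8: [72, 98, 98, 72]
t=9: [47, 30, 30, 47]
t=10: [91, 97, 97, 91]
t=11: [47, 36, 36, 47]
t=12: [106, 100, 100, 106]
t=13: [63, 74, 74, 63]
t=14: [24, 44, 44, 24]
t=15: [100, 79, 79, 100]
t=16: [14, 48, 48, 14]
t=17: [84, 53, 53, 84]
t=18: [66, 26, 26, 66]
t=19: [70, 49, 49, 70]
t=20: [79, 43, 43, 79]
t=21: [88, 25, 25, 88]
t=22: [64, 34, 34, 64]
t=23: [90, 59, 59, 90]
t=24: [56, 36, 36, 56]
t=25: [100, 79, 79, 100]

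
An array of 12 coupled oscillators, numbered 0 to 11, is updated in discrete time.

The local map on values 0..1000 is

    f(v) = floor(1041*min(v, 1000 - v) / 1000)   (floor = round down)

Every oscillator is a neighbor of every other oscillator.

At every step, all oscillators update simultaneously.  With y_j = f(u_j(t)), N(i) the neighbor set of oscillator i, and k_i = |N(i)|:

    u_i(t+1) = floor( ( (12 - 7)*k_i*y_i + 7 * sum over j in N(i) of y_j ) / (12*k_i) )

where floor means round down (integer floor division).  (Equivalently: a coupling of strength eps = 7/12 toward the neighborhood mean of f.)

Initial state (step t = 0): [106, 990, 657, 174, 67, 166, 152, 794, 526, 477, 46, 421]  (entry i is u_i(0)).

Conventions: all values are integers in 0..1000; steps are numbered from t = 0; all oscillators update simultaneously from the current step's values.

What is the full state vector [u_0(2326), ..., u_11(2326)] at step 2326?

Answer: [510, 510, 510, 510, 510, 510, 510, 510, 510, 510, 510, 510]
Key observation: The state at step 22, [510, 510, 510, 510, 510, 510, 510, 510, 510, 510, 510, 510], reappears at step 23: the system is in a cycle of period 1 from step 22 on.  Therefore the state at step 2326 equals the state at step 22 + ((2326 - 22) mod 1) = 22, which is [510, 510, 510, 510, 510, 510, 510, 510, 510, 510, 510, 510].

Derivation:
t=0: [106, 990, 657, 174, 67, 166, 152, 794, 526, 477, 46, 421]
t=1: [185, 149, 275, 211, 170, 208, 203, 223, 324, 325, 162, 304]
t=2: [220, 207, 254, 230, 214, 229, 227, 235, 273, 273, 212, 265]
t=3: [239, 234, 252, 243, 237, 242, 242, 245, 259, 259, 236, 256]
t=4: [252, 250, 257, 253, 251, 253, 253, 254, 259, 259, 251, 258]
t=5: [263, 262, 265, 263, 263, 263, 263, 264, 265, 265, 263, 265]
t=6: [273, 273, 274, 273, 273, 273, 273, 273, 274, 274, 273, 274]
t=7: [284, 284, 284, 284, 284, 284, 284, 284, 284, 284, 284, 284]
t=8: [295, 295, 295, 295, 295, 295, 295, 295, 295, 295, 295, 295]
t=9: [307, 307, 307, 307, 307, 307, 307, 307, 307, 307, 307, 307]
t=10: [319, 319, 319, 319, 319, 319, 319, 319, 319, 319, 319, 319]
t=11: [332, 332, 332, 332, 332, 332, 332, 332, 332, 332, 332, 332]
t=12: [345, 345, 345, 345, 345, 345, 345, 345, 345, 345, 345, 345]
t=13: [359, 359, 359, 359, 359, 359, 359, 359, 359, 359, 359, 359]
t=14: [373, 373, 373, 373, 373, 373, 373, 373, 373, 373, 373, 373]
t=15: [388, 388, 388, 388, 388, 388, 388, 388, 388, 388, 388, 388]
t=16: [403, 403, 403, 403, 403, 403, 403, 403, 403, 403, 403, 403]
t=17: [419, 419, 419, 419, 419, 419, 419, 419, 419, 419, 419, 419]
t=18: [436, 436, 436, 436, 436, 436, 436, 436, 436, 436, 436, 436]
t=19: [453, 453, 453, 453, 453, 453, 453, 453, 453, 453, 453, 453]
t=20: [471, 471, 471, 471, 471, 471, 471, 471, 471, 471, 471, 471]
t=21: [490, 490, 490, 490, 490, 490, 490, 490, 490, 490, 490, 490]
t=22: [510, 510, 510, 510, 510, 510, 510, 510, 510, 510, 510, 510]
t=23: [510, 510, 510, 510, 510, 510, 510, 510, 510, 510, 510, 510]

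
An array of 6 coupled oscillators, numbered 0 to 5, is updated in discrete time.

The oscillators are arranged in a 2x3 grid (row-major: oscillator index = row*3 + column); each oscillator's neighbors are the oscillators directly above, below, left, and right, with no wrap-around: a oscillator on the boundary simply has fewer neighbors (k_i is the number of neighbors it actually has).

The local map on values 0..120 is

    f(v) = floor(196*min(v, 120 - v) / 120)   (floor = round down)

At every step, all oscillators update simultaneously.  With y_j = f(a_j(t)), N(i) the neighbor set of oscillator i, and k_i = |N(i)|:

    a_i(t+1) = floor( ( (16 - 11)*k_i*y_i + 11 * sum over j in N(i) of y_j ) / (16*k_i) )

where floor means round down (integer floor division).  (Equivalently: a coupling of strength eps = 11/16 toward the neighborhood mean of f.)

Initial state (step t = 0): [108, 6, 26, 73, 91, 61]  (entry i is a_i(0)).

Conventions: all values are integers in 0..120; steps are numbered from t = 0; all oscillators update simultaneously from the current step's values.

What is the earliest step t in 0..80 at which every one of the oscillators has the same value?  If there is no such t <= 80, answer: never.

Answer: 27
Key observation: Synchronization is absorbing here: once all oscillators are equal they stay equal, and step 27 is the first all-equal step.

Derivation:
t=0: [108, 6, 26, 73, 91, 61]  (not all equal)
t=1: [35, 27, 49, 46, 56, 60]  (not all equal)
t=2: [58, 66, 73, 74, 78, 89]  (not all equal)
t=3: [85, 82, 71, 79, 70, 65]  (not all equal)
t=4: [61, 69, 76, 68, 75, 83]  (not all equal)
t=5: [87, 80, 71, 84, 74, 68]  (not all equal)
t=6: [58, 67, 76, 62, 70, 79]  (not all equal)
t=7: [91, 83, 74, 89, 81, 72]  (not all equal)
t=8: [52, 61, 70, 53, 62, 71]  (not all equal)
t=9: [88, 89, 85, 88, 89, 85]  (not all equal)
t=10: [51, 52, 54, 51, 52, 54]  (not all equal)
t=11: [83, 84, 86, 83, 84, 86]  (not all equal)
t=12: [59, 57, 56, 59, 57, 56]  (not all equal)
t=13: [94, 93, 91, 94, 93, 91]  (not all equal)
t=14: [42, 44, 45, 42, 44, 45]  (not all equal)
t=15: [69, 70, 72, 69, 70, 72]  (not all equal)
t=16: [82, 80, 79, 82, 80, 79]  (not all equal)
t=17: [63, 64, 65, 63, 64, 65]  (not all equal)
t=18: [92, 91, 89, 92, 91, 89]  (not all equal)
t=19: [45, 47, 48, 45, 47, 48]  (not all equal)
t=20: [74, 75, 77, 74, 75, 77]  (not all equal)
t=21: [74, 72, 71, 74, 72, 71]  (not all equal)
t=22: [76, 77, 79, 76, 77, 79]  (not all equal)
t=23: [70, 69, 67, 70, 69, 67]  (not all equal)
t=24: [81, 83, 84, 81, 83, 84]  (not all equal)
t=25: [61, 60, 58, 61, 60, 58]  (not all equal)
t=26: [96, 96, 95, 96, 96, 95]  (not all equal)
t=27: [39, 39, 39, 39, 39, 39]  (all equal)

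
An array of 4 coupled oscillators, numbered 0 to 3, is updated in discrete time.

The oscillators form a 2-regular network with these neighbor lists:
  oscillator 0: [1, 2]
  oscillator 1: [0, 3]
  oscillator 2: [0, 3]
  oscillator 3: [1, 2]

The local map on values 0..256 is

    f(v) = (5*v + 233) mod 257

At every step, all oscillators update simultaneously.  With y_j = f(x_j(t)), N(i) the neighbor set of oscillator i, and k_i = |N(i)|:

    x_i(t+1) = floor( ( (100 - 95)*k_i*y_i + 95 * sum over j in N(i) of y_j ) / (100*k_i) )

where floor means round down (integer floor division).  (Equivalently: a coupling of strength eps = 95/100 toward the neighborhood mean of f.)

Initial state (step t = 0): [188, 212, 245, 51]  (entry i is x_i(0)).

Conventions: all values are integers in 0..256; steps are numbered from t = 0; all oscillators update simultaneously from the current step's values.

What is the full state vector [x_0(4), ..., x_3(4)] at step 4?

Simulating step by step:
t=0: [188, 212, 245, 51]
t=1: [93, 179, 187, 97]
t=2: [123, 189, 191, 124]
t=3: [151, 83, 83, 151]
t=4: [138, 212, 212, 138]

Answer: [138, 212, 212, 138]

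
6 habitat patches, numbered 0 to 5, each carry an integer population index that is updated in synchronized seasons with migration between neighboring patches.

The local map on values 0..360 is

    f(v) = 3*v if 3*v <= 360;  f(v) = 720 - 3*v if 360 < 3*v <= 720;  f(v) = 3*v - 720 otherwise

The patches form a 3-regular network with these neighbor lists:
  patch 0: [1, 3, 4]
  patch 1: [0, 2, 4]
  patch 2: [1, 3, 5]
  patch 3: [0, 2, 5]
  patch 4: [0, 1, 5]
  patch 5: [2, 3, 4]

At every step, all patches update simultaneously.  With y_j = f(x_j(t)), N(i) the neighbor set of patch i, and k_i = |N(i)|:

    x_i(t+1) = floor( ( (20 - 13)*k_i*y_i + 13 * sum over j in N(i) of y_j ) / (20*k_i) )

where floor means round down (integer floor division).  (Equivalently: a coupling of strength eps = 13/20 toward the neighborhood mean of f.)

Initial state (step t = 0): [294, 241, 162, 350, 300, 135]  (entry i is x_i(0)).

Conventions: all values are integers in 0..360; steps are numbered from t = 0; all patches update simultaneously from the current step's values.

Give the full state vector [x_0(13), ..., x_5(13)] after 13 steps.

Simulating step by step:
t=0: [294, 241, 162, 350, 300, 135]
t=1: [167, 125, 222, 269, 167, 271]
t=2: [217, 227, 132, 109, 219, 110]
t=3: [117, 112, 264, 271, 116, 270]
t=4: [291, 284, 137, 143, 290, 142]
t=5: [177, 178, 263, 265, 177, 265]
t=6: [163, 161, 96, 98, 163, 98]
t=7: [245, 245, 279, 279, 245, 279]
t=8: [37, 37, 94, 94, 37, 94]
t=9: [148, 148, 244, 244, 148, 244]
t=10: [218, 218, 69, 69, 218, 69]
t=11: [96, 96, 176, 176, 96, 176]
t=12: [267, 267, 212, 212, 267, 212]
t=13: [81, 81, 83, 83, 81, 83]

Answer: [81, 81, 83, 83, 81, 83]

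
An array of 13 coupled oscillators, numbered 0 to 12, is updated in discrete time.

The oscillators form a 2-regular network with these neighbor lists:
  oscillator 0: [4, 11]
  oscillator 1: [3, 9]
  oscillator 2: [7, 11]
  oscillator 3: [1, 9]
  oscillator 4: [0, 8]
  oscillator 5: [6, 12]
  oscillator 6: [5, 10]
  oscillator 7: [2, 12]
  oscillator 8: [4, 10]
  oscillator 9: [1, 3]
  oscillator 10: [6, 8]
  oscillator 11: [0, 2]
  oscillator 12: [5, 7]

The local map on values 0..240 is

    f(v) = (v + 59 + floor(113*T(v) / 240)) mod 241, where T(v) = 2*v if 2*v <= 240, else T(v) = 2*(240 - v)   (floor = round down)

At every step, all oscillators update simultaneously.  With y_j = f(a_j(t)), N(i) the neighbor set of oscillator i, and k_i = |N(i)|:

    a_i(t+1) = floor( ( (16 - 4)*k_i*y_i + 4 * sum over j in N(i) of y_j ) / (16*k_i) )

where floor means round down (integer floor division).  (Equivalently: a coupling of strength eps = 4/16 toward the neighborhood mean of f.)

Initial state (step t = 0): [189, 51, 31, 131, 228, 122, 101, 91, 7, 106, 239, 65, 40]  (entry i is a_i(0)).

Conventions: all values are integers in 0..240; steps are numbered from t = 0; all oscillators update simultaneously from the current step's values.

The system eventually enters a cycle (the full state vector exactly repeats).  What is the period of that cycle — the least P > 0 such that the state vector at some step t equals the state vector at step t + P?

Simulating step by step:
t=0: [189, 51, 31, 131, 228, 122, 101, 91, 7, 106, 239, 65, 40]
t=1: [71, 127, 141, 60, 58, 57, 24, 208, 68, 43, 53, 160, 137]
t=2: [175, 77, 52, 155, 176, 146, 120, 54, 184, 134, 157, 70, 66]
t=3: [71, 169, 163, 72, 54, 68, 51, 165, 53, 70, 52, 172, 167]
t=4: [174, 88, 53, 179, 166, 169, 162, 53, 161, 176, 159, 71, 70]
t=5: [71, 185, 165, 75, 53, 70, 53, 165, 53, 75, 53, 173, 172]
t=6: [173, 91, 53, 185, 165, 172, 165, 53, 161, 185, 161, 71, 71]
t=7: [71, 189, 165, 76, 53, 71, 53, 165, 53, 76, 53, 173, 173]
t=8: [173, 92, 53, 187, 165, 173, 165, 53, 161, 187, 161, 71, 71]
t=9: [71, 191, 165, 76, 53, 71, 53, 165, 53, 76, 53, 173, 173]
t=10: [173, 92, 53, 187, 165, 173, 165, 53, 161, 187, 161, 71, 71]

Answer: 2
Key observation: The state at step 8, [173, 92, 53, 187, 165, 173, 165, 53, 161, 187, 161, 71, 71], reappears at step 10 — and no state repeats earlier — so the cycle the system enters has period 2.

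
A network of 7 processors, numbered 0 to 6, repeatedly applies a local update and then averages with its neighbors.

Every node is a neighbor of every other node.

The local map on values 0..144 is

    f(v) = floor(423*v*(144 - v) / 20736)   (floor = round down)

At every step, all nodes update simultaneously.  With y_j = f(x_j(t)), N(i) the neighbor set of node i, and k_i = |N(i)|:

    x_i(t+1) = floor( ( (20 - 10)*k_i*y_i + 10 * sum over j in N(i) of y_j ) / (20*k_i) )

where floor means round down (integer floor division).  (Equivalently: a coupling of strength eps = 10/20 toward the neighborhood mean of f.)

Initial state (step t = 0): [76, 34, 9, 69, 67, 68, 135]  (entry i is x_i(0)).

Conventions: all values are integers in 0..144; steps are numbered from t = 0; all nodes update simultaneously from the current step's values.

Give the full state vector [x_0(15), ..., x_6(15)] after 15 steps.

Answer: [90, 90, 90, 90, 90, 90, 90]

Derivation:
t=0: [76, 34, 9, 69, 67, 68, 135]
t=1: [89, 77, 55, 89, 89, 89, 55]
t=2: [99, 102, 99, 99, 99, 99, 99]
t=3: [89, 88, 89, 89, 89, 89, 89]
t=4: [99, 99, 99, 99, 99, 99, 99]
t=5: [90, 90, 90, 90, 90, 90, 90]
t=6: [99, 99, 99, 99, 99, 99, 99]
t=7: [90, 90, 90, 90, 90, 90, 90]
t=8: [99, 99, 99, 99, 99, 99, 99]
t=9: [90, 90, 90, 90, 90, 90, 90]
t=10: [99, 99, 99, 99, 99, 99, 99]
t=11: [90, 90, 90, 90, 90, 90, 90]
t=12: [99, 99, 99, 99, 99, 99, 99]
t=13: [90, 90, 90, 90, 90, 90, 90]
t=14: [99, 99, 99, 99, 99, 99, 99]
t=15: [90, 90, 90, 90, 90, 90, 90]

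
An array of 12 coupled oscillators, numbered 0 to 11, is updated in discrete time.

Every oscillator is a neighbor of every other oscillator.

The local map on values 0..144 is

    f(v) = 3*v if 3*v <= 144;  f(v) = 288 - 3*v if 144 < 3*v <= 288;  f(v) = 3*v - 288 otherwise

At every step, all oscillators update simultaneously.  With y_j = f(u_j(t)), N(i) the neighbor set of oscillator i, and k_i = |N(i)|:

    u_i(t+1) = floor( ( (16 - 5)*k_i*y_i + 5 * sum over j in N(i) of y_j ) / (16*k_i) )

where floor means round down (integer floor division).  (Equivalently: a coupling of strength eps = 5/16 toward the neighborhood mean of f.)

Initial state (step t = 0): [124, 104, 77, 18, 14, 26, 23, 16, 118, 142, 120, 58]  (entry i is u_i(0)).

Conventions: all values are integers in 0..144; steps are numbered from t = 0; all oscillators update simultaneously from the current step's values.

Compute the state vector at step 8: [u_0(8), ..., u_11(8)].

Answer: [30, 80, 78, 108, 80, 78, 108, 72, 104, 58, 119, 30]

Derivation:
t=0: [124, 104, 77, 18, 14, 26, 23, 16, 118, 142, 120, 58]
t=1: [79, 39, 61, 59, 51, 75, 69, 55, 67, 114, 71, 99]
t=2: [62, 105, 97, 101, 117, 70, 82, 109, 86, 64, 78, 34]
t=3: [85, 36, 20, 28, 60, 69, 46, 44, 38, 81, 54, 85]
t=4: [51, 101, 69, 85, 101, 83, 121, 117, 105, 59, 113, 51]
t=5: [111, 32, 75, 43, 32, 47, 71, 63, 39, 95, 55, 111]
t=6: [58, 92, 70, 114, 92, 122, 78, 94, 106, 31, 110, 58]
t=7: [94, 27, 70, 55, 27, 70, 55, 23, 39, 80, 47, 94]
t=8: [30, 80, 78, 108, 80, 78, 108, 72, 104, 58, 119, 30]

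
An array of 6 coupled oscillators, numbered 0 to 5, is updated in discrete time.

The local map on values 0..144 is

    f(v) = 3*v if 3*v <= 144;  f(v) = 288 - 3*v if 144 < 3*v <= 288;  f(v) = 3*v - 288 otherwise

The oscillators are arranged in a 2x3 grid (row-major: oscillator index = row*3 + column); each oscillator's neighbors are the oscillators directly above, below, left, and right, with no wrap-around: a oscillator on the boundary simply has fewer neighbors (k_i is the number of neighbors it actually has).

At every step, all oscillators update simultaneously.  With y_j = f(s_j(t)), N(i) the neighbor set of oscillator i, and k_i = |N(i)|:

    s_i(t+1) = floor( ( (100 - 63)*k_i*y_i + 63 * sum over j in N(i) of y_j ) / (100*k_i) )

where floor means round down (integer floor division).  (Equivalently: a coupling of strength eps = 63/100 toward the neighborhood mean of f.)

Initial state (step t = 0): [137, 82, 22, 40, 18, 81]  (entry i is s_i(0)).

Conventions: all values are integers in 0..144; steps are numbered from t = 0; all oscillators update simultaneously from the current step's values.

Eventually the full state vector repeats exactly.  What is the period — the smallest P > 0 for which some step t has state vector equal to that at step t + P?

Simulating step by step:
t=0: [137, 82, 22, 40, 18, 81]
t=1: [96, 66, 51, 100, 63, 54]
t=2: [32, 82, 117, 35, 84, 120]
t=3: [81, 56, 59, 80, 59, 57]
t=4: [69, 100, 115, 66, 100, 113]
t=5: [62, 35, 40, 62, 36, 40]
t=6: [102, 108, 115, 103, 108, 116]
t=7: [24, 36, 51, 24, 37, 51]
t=8: [83, 106, 126, 84, 107, 127]
t=9: [35, 45, 72, 36, 45, 73]
t=10: [115, 115, 90, 115, 115, 90]
t=11: [57, 48, 30, 57, 48, 30]
t=12: [125, 126, 107, 125, 126, 107]
t=13: [87, 77, 50, 87, 77, 50]
t=14: [36, 67, 112, 36, 67, 112]
t=15: [101, 83, 60, 101, 83, 60]
t=16: [22, 48, 86, 22, 48, 86]
t=17: [90, 103, 65, 90, 103, 65]
t=18: [18, 35, 70, 18, 35, 70]
t=19: [70, 88, 86, 70, 88, 86]
t=20: [60, 36, 28, 60, 36, 28]
t=21: [108, 102, 91, 108, 102, 91]
t=22: [30, 21, 15, 30, 21, 15]
t=23: [81, 64, 50, 81, 64, 50]
t=24: [61, 94, 124, 61, 94, 124]
t=25: [73, 43, 59, 73, 43, 59]
t=26: [87, 112, 116, 87, 112, 116]
t=27: [33, 46, 56, 33, 46, 56]
t=28: [111, 126, 125, 111, 126, 125]
t=29: [59, 79, 87, 59, 79, 87]
t=30: [92, 58, 34, 92, 58, 34]
t=31: [44, 90, 105, 44, 90, 105]
t=32: [96, 43, 24, 96, 43, 24]
t=33: [40, 89, 89, 40, 89, 89]
t=34: [88, 41, 21, 88, 41, 21]
t=35: [55, 89, 81, 55, 89, 81]
t=36: [90, 47, 37, 90, 47, 37]
t=37: [56, 108, 120, 56, 108, 120]
t=38: [93, 61, 60, 93, 61, 60]
t=39: [39, 85, 107, 39, 85, 107]
t=40: [90, 50, 33, 90, 50, 33]
t=41: [55, 104, 111, 55, 104, 111]
t=42: [91, 49, 38, 91, 49, 38]
t=43: [54, 108, 122, 54, 108, 122]
t=44: [97, 63, 64, 97, 63, 64]
t=45: [33, 78, 96, 33, 78, 96]
t=46: [84, 52, 17, 84, 52, 17]
t=47: [66, 94, 76, 66, 94, 76]
t=48: [63, 34, 42, 63, 34, 42]
t=49: [99, 106, 118, 99, 106, 118]
t=50: [15, 33, 54, 15, 33, 54]
t=51: [62, 93, 117, 62, 93, 117]
t=52: [72, 39, 45, 72, 39, 45]
t=53: [86, 111, 129, 86, 111, 129]
t=54: [34, 53, 81, 34, 53, 81]
t=55: [110, 105, 71, 110, 105, 71]
t=56: [37, 40, 59, 37, 40, 59]
t=57: [113, 116, 113, 113, 116, 113]
t=58: [53, 56, 53, 53, 56, 53]
t=59: [126, 123, 126, 126, 123, 126]
t=60: [87, 84, 87, 87, 84, 87]
t=61: [29, 32, 29, 29, 32, 29]
t=62: [89, 92, 89, 89, 92, 89]
t=63: [18, 15, 18, 18, 15, 18]
t=64: [51, 48, 51, 51, 48, 51]
t=65: [137, 140, 137, 137, 140, 137]
t=66: [125, 128, 125, 125, 128, 125]
t=67: [89, 92, 89, 89, 92, 89]

Answer: 5
Key observation: The state at step 62, [89, 92, 89, 89, 92, 89], reappears at step 67 — and no state repeats earlier — so the cycle the system enters has period 5.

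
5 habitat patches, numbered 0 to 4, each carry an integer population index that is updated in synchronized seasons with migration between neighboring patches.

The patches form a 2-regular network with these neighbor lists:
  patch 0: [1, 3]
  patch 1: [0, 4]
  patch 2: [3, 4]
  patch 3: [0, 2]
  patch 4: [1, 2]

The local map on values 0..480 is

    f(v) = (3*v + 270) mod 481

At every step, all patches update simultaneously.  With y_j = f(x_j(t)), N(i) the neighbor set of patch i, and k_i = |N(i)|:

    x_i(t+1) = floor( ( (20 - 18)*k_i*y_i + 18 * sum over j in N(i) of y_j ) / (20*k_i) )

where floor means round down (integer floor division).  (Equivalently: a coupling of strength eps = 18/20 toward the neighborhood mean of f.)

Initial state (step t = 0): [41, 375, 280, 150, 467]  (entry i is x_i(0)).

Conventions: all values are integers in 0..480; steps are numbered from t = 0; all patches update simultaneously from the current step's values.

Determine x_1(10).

Answer: x_1(10) = 263

Derivation:
t=0: [41, 375, 280, 150, 467]
t=1: [341, 322, 224, 267, 284]
t=2: [205, 248, 167, 367, 346]
t=3: [247, 342, 368, 353, 188]
t=4: [320, 214, 365, 244, 371]
t=5: [238, 353, 247, 305, 417]
t=6: [267, 81, 140, 54, 195]
t=7: [219, 220, 383, 186, 145]
t=8: [402, 346, 302, 441, 430]
t=9: [226, 102, 141, 126, 263]
t=10: [164, 263, 140, 322, 147]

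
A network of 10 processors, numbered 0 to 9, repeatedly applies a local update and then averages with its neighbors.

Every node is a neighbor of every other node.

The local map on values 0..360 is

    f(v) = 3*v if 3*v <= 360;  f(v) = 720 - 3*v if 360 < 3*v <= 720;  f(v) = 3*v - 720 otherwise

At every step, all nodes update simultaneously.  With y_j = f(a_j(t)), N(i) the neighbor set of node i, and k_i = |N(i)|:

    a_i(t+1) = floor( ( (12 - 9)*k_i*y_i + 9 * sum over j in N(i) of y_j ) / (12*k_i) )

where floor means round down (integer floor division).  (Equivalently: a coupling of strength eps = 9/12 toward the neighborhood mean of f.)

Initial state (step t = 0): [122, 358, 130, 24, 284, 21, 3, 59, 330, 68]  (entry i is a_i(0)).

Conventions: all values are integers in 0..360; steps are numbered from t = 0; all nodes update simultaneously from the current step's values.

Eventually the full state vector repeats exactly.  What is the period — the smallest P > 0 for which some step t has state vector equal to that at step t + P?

Simulating step by step:
t=0: [122, 358, 130, 24, 284, 21, 3, 59, 330, 68]
t=1: [222, 222, 218, 175, 185, 174, 165, 193, 208, 197]
t=2: [119, 119, 121, 142, 137, 143, 147, 133, 126, 131]
t=3: [329, 329, 329, 318, 321, 318, 316, 323, 326, 324]
t=4: [252, 252, 252, 247, 248, 247, 246, 249, 251, 250]
t=5: [29, 29, 29, 27, 27, 27, 26, 28, 29, 28]
t=6: [84, 84, 84, 83, 83, 83, 82, 83, 84, 83]
t=7: [250, 250, 250, 249, 249, 249, 249, 249, 250, 249]
t=8: [28, 28, 28, 28, 28, 28, 28, 28, 28, 28]
t=9: [84, 84, 84, 84, 84, 84, 84, 84, 84, 84]
t=10: [252, 252, 252, 252, 252, 252, 252, 252, 252, 252]
t=11: [36, 36, 36, 36, 36, 36, 36, 36, 36, 36]
t=12: [108, 108, 108, 108, 108, 108, 108, 108, 108, 108]
t=13: [324, 324, 324, 324, 324, 324, 324, 324, 324, 324]
t=14: [252, 252, 252, 252, 252, 252, 252, 252, 252, 252]

Answer: 4
Key observation: The state at step 10, [252, 252, 252, 252, 252, 252, 252, 252, 252, 252], reappears at step 14 — and no state repeats earlier — so the cycle the system enters has period 4.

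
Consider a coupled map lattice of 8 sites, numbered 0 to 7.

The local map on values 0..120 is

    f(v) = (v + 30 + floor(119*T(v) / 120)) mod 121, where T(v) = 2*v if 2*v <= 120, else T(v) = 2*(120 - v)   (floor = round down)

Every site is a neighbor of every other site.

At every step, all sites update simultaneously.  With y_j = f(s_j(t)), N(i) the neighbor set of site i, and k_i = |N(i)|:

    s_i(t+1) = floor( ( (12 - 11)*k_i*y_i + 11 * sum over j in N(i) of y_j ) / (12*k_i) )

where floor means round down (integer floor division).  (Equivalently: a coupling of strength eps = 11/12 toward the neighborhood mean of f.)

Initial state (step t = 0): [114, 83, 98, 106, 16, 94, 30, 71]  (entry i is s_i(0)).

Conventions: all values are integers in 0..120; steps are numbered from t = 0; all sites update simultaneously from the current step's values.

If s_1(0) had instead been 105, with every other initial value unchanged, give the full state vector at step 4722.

Simulating step by step:
t=0: [114, 105, 98, 106, 16, 94, 30, 71]
t=1: [63, 62, 62, 62, 61, 62, 59, 61]
t=2: [86, 86, 86, 86, 85, 86, 86, 85]
t=3: [62, 62, 62, 62, 62, 62, 62, 62]
t=4: [86, 86, 86, 86, 86, 86, 86, 86]
t=5: [62, 62, 62, 62, 62, 62, 62, 62]

Answer: [86, 86, 86, 86, 86, 86, 86, 86]
Key observation: The state at step 3, [62, 62, 62, 62, 62, 62, 62, 62], reappears at step 5: the system is in a cycle of period 2 from step 3 on.  Therefore the state at step 4722 equals the state at step 3 + ((4722 - 3) mod 2) = 4, which is [86, 86, 86, 86, 86, 86, 86, 86].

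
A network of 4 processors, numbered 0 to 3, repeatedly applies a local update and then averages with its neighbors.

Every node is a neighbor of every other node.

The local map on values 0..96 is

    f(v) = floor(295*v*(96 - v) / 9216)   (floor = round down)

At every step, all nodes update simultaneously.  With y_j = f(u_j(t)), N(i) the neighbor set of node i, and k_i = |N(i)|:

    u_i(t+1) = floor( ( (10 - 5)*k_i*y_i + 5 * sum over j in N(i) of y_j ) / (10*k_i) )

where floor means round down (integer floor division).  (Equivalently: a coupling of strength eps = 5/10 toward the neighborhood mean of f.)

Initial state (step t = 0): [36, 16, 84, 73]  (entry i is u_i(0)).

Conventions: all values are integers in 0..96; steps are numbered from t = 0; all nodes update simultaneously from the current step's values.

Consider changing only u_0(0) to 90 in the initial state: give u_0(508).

Simulating step by step:
t=0: [90, 16, 84, 73]
t=1: [29, 37, 34, 41]
t=2: [65, 68, 67, 69]
t=3: [62, 60, 61, 60]
t=4: [67, 68, 68, 68]
t=5: [61, 60, 60, 60]
t=6: [68, 68, 68, 68]
t=7: [60, 60, 60, 60]
t=8: [69, 69, 69, 69]
t=9: [59, 59, 59, 59]
t=10: [69, 69, 69, 69]

Answer: u_0(508) = 69
Key observation: The state at step 8, [69, 69, 69, 69], reappears at step 10: the system is in a cycle of period 2 from step 8 on.  Therefore the state at step 508 equals the state at step 8 + ((508 - 8) mod 2) = 8, which is [69, 69, 69, 69].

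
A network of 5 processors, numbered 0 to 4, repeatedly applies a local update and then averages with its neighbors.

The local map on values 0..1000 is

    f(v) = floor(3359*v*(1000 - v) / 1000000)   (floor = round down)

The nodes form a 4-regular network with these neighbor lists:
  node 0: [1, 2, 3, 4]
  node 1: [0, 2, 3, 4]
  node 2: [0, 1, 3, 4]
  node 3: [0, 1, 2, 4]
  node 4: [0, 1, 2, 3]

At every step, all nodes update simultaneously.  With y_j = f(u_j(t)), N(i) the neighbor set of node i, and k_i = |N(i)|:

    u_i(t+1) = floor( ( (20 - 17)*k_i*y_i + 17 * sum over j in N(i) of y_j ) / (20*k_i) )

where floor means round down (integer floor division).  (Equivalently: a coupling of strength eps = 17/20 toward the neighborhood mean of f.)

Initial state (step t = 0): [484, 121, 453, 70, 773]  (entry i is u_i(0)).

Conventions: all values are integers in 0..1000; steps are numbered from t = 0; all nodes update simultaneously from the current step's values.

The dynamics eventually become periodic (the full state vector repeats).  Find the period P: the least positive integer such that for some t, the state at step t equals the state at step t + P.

Answer: 4
Key observation: The state at step 10, [834, 834, 834, 834, 834], reappears at step 14 — and no state repeats earlier — so the cycle the system enters has period 4.

Derivation:
t=0: [484, 121, 453, 70, 773]
t=1: [549, 579, 550, 588, 565]
t=2: [823, 823, 823, 824, 823]
t=3: [488, 488, 488, 488, 488]
t=4: [839, 839, 839, 839, 839]
t=5: [453, 453, 453, 453, 453]
t=6: [832, 832, 832, 832, 832]
t=7: [469, 469, 469, 469, 469]
t=8: [836, 836, 836, 836, 836]
t=9: [460, 460, 460, 460, 460]
t=10: [834, 834, 834, 834, 834]
t=11: [465, 465, 465, 465, 465]
t=12: [835, 835, 835, 835, 835]
t=13: [462, 462, 462, 462, 462]
t=14: [834, 834, 834, 834, 834]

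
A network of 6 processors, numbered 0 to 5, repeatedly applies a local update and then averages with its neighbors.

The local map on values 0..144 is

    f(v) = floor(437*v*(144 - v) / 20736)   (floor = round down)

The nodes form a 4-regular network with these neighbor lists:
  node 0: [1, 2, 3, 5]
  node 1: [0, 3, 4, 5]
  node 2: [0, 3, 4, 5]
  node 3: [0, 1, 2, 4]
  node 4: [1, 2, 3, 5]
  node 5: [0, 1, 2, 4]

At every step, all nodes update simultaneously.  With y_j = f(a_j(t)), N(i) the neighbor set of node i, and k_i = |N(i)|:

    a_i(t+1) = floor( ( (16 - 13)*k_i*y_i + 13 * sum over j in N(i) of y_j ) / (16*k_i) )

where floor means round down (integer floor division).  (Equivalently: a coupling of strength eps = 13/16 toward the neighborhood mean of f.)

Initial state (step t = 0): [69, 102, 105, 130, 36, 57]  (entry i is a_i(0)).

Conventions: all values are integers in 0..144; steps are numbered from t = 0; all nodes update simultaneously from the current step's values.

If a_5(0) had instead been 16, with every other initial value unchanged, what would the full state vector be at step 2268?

Answer: [106, 106, 106, 106, 106, 106]
Key observation: The state at step 6, [106, 106, 106, 106, 106, 106], reappears at step 8: the system is in a cycle of period 2 from step 6 on.  Therefore the state at step 2268 equals the state at step 6 + ((2268 - 6) mod 2) = 6, which is [106, 106, 106, 106, 106, 106].

Derivation:
t=0: [69, 102, 105, 130, 36, 16]
t=1: [72, 71, 71, 81, 67, 82]
t=2: [108, 107, 107, 108, 108, 108]
t=3: [81, 81, 81, 81, 81, 81]
t=4: [107, 107, 107, 107, 107, 107]
t=5: [83, 83, 83, 83, 83, 83]
t=6: [106, 106, 106, 106, 106, 106]
t=7: [84, 84, 84, 84, 84, 84]
t=8: [106, 106, 106, 106, 106, 106]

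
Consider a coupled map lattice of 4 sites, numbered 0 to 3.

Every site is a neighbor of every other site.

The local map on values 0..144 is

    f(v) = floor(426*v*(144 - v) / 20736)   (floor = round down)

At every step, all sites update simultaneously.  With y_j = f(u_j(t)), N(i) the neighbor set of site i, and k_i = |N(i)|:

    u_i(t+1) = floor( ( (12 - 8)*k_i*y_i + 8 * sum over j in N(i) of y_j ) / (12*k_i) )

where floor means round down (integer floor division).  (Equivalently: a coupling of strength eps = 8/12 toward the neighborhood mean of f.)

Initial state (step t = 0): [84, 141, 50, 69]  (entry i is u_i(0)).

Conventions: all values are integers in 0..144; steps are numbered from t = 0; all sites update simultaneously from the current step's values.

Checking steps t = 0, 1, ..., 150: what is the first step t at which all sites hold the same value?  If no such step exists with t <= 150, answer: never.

Answer: 2
Key observation: Synchronization is absorbing here: once all sites are equal they stay equal, and step 2 is the first all-equal step.

Derivation:
t=0: [84, 141, 50, 69]  (not all equal)
t=1: [81, 70, 80, 81]  (not all equal)
t=2: [104, 104, 104, 104]  (all equal)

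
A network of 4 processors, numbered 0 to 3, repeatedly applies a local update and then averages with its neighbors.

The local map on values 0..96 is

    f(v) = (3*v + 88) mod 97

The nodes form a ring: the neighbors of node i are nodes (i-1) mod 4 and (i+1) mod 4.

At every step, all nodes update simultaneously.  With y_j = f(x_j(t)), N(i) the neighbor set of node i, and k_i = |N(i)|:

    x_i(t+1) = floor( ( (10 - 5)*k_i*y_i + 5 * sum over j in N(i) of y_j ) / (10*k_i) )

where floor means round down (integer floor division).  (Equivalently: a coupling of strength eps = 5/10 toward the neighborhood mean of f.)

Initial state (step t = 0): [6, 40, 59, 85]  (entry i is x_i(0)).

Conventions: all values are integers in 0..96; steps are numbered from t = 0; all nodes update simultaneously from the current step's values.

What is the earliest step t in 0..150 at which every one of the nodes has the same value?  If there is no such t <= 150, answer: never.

Answer: 34
Key observation: Synchronization is absorbing here: once all nodes are equal they stay equal, and step 34 is the first all-equal step.

Derivation:
t=0: [6, 40, 59, 85]  (not all equal)
t=1: [21, 27, 52, 46]  (not all equal)
t=2: [53, 62, 51, 42]  (not all equal)
t=3: [51, 65, 48, 35]  (not all equal)
t=4: [69, 65, 65, 69]  (not all equal)
t=5: [25, 67, 67, 25]  (not all equal)
t=6: [73, 87, 87, 73]  (not all equal)
t=7: [26, 47, 47, 26]  (not all equal)
t=8: [60, 43, 43, 60]  (not all equal)
t=9: [61, 35, 35, 61]  (not all equal)
t=10: [81, 91, 91, 81]  (not all equal)
t=11: [47, 62, 62, 47]  (not all equal)
t=12: [46, 68, 68, 46]  (not all equal)
t=13: [24, 8, 8, 24]  (not all equal)
t=14: [51, 27, 27, 51]  (not all equal)
t=15: [53, 65, 65, 53]  (not all equal)
t=16: [62, 80, 80, 62]  (not all equal)
t=17: [69, 47, 47, 69]  (not all equal)
t=18: [11, 27, 27, 11]  (not all equal)
t=19: [36, 60, 60, 36]  (not all equal)
t=20: [20, 56, 56, 20]  (not all equal)
t=21: [53, 59, 59, 53]  (not all equal)
t=22: [57, 66, 66, 57]  (not all equal)
t=23: [71, 85, 85, 71]  (not all equal)
t=24: [20, 41, 41, 20]  (not all equal)
t=25: [42, 25, 25, 42]  (not all equal)
t=26: [31, 54, 54, 31]  (not all equal)
t=27: [77, 63, 63, 77]  (not all equal)
t=28: [41, 69, 69, 41]  (not all equal)
t=29: [13, 7, 7, 13]  (not all equal)
t=30: [25, 16, 16, 25]  (not all equal)
t=31: [59, 45, 45, 59]  (not all equal)
t=32: [60, 39, 39, 60]  (not all equal)
t=33: [58, 26, 26, 58]  (not all equal)
t=34: [68, 68, 68, 68]  (all equal)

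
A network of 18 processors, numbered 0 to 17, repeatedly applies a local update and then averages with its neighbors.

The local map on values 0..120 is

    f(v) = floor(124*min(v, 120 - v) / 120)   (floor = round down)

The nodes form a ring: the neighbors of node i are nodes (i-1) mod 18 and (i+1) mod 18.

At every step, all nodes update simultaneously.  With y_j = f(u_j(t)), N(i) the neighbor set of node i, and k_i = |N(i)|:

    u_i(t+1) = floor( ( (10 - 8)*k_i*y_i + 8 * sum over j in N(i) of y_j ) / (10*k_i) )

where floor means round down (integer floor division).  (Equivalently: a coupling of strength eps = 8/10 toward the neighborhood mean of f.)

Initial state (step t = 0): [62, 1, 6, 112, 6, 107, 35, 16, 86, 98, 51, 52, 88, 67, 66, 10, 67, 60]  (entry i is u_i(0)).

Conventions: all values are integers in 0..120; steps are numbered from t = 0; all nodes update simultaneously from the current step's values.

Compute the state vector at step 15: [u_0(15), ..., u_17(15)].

Simulating step by step:
t=0: [62, 1, 6, 112, 6, 107, 35, 16, 86, 98, 51, 52, 88, 67, 66, 10, 67, 60]
t=1: [37, 26, 4, 6, 9, 19, 18, 31, 22, 39, 40, 44, 49, 46, 36, 45, 39, 57]
t=2: [41, 22, 13, 6, 11, 14, 24, 22, 33, 33, 42, 45, 46, 44, 44, 40, 49, 42]
t=3: [34, 26, 13, 10, 10, 16, 19, 27, 29, 37, 40, 45, 45, 45, 43, 46, 43, 45]
t=4: [35, 24, 17, 11, 12, 14, 21, 24, 31, 35, 41, 44, 46, 45, 46, 44, 46, 40]
t=5: [33, 26, 17, 13, 12, 16, 19, 26, 30, 36, 40, 44, 45, 46, 45, 46, 43, 41]
t=6: [34, 25, 19, 14, 14, 15, 20, 25, 31, 36, 41, 43, 46, 46, 46, 45, 44, 39]
t=7: [33, 26, 19, 16, 14, 16, 20, 25, 31, 37, 40, 44, 45, 47, 46, 46, 43, 40]
t=8: [33, 26, 20, 16, 15, 16, 20, 25, 31, 36, 41, 43, 46, 46, 47, 45, 44, 39]
t=9: [33, 26, 20, 17, 15, 17, 20, 25, 31, 37, 40, 44, 45, 47, 46, 46, 43, 39]
t=10: [33, 26, 21, 17, 16, 17, 20, 25, 31, 36, 41, 43, 46, 46, 47, 45, 43, 39]
t=11: [33, 27, 21, 18, 16, 17, 20, 25, 31, 37, 40, 44, 45, 47, 46, 46, 43, 39]
t=12: [33, 27, 22, 18, 17, 17, 20, 25, 31, 36, 41, 43, 46, 46, 47, 45, 43, 39]
t=13: [33, 27, 22, 19, 17, 18, 20, 25, 31, 37, 40, 44, 45, 47, 46, 46, 43, 39]
t=14: [33, 27, 22, 19, 18, 18, 21, 25, 31, 36, 41, 43, 46, 46, 47, 45, 43, 39]
t=15: [33, 27, 22, 19, 18, 19, 21, 26, 31, 37, 40, 44, 45, 47, 46, 46, 43, 39]

Answer: [33, 27, 22, 19, 18, 19, 21, 26, 31, 37, 40, 44, 45, 47, 46, 46, 43, 39]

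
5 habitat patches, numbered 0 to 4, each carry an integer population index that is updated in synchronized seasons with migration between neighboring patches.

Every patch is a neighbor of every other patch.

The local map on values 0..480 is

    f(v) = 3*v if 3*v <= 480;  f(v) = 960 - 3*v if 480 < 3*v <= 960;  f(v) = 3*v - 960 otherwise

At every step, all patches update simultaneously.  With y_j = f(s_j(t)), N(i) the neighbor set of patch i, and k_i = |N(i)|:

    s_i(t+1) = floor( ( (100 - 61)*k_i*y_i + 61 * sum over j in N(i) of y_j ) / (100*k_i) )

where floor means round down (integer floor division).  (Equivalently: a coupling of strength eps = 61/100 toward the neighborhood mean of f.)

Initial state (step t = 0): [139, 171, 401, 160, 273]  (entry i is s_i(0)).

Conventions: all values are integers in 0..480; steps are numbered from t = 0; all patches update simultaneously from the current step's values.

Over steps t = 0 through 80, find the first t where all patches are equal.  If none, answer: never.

Simulating step by step:
t=0: [139, 171, 401, 160, 273]  (not all equal)
t=1: [362, 369, 321, 377, 297]  (not all equal)
t=2: [108, 113, 79, 119, 95]  (not all equal)
t=3: [312, 315, 291, 319, 302]  (not all equal)
t=4: [33, 31, 48, 28, 40]  (not all equal)
t=5: [105, 104, 116, 102, 110]  (not all equal)
t=6: [320, 319, 328, 318, 324]  (not all equal)
t=7: [6, 7, 12, 8, 9]  (not all equal)
t=8: [23, 24, 27, 24, 25]  (not all equal)
t=9: [72, 73, 75, 73, 74]  (not all equal)
t=10: [219, 219, 221, 219, 220]  (not all equal)
t=11: [301, 301, 300, 301, 300]  (not all equal)
t=12: [57, 57, 58, 57, 58]  (not all equal)
t=13: [171, 171, 172, 171, 172]  (not all equal)
t=14: [446, 446, 445, 446, 445]  (not all equal)
t=15: [377, 377, 376, 377, 376]  (not all equal)
t=16: [170, 170, 169, 170, 169]  (not all equal)
t=17: [450, 450, 451, 450, 451]  (not all equal)
t=18: [390, 390, 391, 390, 391]  (not all equal)
t=19: [210, 210, 211, 210, 211]  (not all equal)
t=20: [329, 329, 328, 329, 328]  (not all equal)
t=21: [26, 26, 25, 26, 25]  (not all equal)
t=22: [77, 77, 76, 77, 76]  (not all equal)
t=23: [230, 230, 229, 230, 229]  (not all equal)
t=24: [270, 270, 271, 270, 271]  (not all equal)
t=25: [149, 149, 148, 149, 148]  (not all equal)
t=26: [446, 446, 445, 446, 445]  (not all equal)

Answer: never
Key observation: The state at step 14 reappears at step 26 — the system is in a cycle of period 12 from step 14 on.  No step 0..26 is synchronized, and the cycle repeats forever, so no step up to 80 (or ever) has all patches equal.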